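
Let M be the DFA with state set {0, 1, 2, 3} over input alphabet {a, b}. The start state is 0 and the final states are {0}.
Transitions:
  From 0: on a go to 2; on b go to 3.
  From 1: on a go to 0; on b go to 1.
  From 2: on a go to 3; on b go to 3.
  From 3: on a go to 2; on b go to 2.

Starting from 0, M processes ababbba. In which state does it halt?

0 --a--> 2
2 --b--> 3
3 --a--> 2
2 --b--> 3
3 --b--> 2
2 --b--> 3
3 --a--> 2

2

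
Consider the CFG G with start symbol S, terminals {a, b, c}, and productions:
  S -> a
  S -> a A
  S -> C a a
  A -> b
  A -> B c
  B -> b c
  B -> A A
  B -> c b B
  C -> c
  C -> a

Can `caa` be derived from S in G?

yes

S ⇒ Caa ⇒ caa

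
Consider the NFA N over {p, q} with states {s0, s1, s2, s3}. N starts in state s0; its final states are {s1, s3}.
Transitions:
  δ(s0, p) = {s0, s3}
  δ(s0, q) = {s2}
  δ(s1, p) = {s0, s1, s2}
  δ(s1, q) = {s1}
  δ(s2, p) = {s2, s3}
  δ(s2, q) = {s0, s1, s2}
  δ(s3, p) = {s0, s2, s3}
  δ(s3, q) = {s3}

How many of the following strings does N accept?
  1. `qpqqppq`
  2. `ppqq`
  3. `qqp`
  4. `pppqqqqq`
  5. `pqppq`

5

`qpqqppq`: accepted
`ppqq`: accepted
`qqp`: accepted
`pppqqqqq`: accepted
`pqppq`: accepted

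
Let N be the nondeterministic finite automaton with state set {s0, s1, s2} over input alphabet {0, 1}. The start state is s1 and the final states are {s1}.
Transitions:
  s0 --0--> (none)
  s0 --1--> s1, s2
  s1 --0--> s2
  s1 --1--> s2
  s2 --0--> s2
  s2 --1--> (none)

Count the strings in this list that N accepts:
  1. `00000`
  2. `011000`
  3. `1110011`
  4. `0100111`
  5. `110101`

`00000`: rejected
`011000`: rejected
`1110011`: rejected
`0100111`: rejected
`110101`: rejected

0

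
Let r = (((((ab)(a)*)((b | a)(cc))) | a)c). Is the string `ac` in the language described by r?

yes

Split as a·c: ((((ab)(a)*)((b|a)(cc)))|a) matches a and c matches c.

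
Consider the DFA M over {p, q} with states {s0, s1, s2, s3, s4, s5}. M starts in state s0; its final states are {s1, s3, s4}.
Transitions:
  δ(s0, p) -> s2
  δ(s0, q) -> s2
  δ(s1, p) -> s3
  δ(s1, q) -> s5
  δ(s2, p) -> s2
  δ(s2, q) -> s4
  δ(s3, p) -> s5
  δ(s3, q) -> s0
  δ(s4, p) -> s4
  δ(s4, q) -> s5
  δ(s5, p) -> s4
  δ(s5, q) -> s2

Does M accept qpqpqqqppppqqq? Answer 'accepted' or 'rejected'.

accepted

s0 --q--> s2
s2 --p--> s2
s2 --q--> s4
s4 --p--> s4
s4 --q--> s5
s5 --q--> s2
s2 --q--> s4
s4 --p--> s4
s4 --p--> s4
s4 --p--> s4
s4 --p--> s4
s4 --q--> s5
s5 --q--> s2
s2 --q--> s4
End in state s4, which is an accepting state.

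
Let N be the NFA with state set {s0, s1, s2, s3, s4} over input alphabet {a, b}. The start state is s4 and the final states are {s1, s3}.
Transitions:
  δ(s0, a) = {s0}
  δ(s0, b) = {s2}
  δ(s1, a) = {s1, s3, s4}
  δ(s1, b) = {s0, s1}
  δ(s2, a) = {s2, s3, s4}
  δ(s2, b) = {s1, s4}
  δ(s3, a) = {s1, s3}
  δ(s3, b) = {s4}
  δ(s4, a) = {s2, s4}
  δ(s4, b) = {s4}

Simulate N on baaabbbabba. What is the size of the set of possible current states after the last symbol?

Start: {s4}
read b: {s4}
read a: {s2, s4}
read a: {s2, s3, s4}
read a: {s1, s2, s3, s4}
read b: {s0, s1, s4}
read b: {s0, s1, s2, s4}
read b: {s0, s1, s2, s4}
read a: {s0, s1, s2, s3, s4}
read b: {s0, s1, s2, s4}
read b: {s0, s1, s2, s4}
read a: {s0, s1, s2, s3, s4}
Final reachable set {s0, s1, s2, s3, s4} has 5 states.

5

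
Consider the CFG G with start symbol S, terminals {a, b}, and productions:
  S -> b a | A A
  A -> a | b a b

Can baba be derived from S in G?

yes

S ⇒ AA ⇒ babA ⇒ baba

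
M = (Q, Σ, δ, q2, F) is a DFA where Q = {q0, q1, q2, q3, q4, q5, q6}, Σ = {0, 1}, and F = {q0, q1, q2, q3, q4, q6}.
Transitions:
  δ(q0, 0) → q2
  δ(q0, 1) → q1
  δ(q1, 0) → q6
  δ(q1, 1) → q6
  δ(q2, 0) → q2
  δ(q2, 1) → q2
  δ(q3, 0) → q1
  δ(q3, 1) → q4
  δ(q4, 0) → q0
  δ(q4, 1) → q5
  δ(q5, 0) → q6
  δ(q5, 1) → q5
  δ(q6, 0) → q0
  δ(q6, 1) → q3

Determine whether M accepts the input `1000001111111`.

accepted

q2 --1--> q2
q2 --0--> q2
q2 --0--> q2
q2 --0--> q2
q2 --0--> q2
q2 --0--> q2
q2 --1--> q2
q2 --1--> q2
q2 --1--> q2
q2 --1--> q2
q2 --1--> q2
q2 --1--> q2
q2 --1--> q2
End in state q2, which is an accepting state.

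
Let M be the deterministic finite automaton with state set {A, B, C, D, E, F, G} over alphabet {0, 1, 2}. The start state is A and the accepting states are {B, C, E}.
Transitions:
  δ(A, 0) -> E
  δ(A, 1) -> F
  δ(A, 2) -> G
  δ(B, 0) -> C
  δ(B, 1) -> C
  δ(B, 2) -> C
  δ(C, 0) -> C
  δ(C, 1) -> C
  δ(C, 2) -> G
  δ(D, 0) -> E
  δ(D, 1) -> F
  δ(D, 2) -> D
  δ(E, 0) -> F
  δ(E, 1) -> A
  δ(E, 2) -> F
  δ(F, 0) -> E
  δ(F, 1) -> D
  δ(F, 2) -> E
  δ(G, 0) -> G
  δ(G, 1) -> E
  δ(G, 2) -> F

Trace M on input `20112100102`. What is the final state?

A --2--> G
G --0--> G
G --1--> E
E --1--> A
A --2--> G
G --1--> E
E --0--> F
F --0--> E
E --1--> A
A --0--> E
E --2--> F

F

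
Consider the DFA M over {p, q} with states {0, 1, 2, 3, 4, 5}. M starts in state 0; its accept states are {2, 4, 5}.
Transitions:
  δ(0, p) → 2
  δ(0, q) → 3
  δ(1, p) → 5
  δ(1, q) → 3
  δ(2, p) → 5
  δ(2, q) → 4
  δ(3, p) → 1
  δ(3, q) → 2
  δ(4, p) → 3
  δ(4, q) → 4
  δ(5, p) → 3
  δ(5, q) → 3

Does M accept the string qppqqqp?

rejected

0 --q--> 3
3 --p--> 1
1 --p--> 5
5 --q--> 3
3 --q--> 2
2 --q--> 4
4 --p--> 3
End in state 3, which is not an accepting state.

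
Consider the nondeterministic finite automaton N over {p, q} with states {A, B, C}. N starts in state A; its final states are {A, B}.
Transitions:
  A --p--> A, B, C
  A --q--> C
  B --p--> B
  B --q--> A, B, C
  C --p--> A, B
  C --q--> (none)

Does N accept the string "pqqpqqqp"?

Start: {A}
read p: {A, B, C}
read q: {A, B, C}
read q: {A, B, C}
read p: {A, B, C}
read q: {A, B, C}
read q: {A, B, C}
read q: {A, B, C}
read p: {A, B, C}
Reachable ∩ accepting = {A, B} — nonempty.

accepted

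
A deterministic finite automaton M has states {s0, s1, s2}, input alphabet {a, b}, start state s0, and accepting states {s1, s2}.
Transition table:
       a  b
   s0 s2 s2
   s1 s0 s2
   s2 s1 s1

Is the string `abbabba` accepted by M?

rejected

s0 --a--> s2
s2 --b--> s1
s1 --b--> s2
s2 --a--> s1
s1 --b--> s2
s2 --b--> s1
s1 --a--> s0
End in state s0, which is not an accepting state.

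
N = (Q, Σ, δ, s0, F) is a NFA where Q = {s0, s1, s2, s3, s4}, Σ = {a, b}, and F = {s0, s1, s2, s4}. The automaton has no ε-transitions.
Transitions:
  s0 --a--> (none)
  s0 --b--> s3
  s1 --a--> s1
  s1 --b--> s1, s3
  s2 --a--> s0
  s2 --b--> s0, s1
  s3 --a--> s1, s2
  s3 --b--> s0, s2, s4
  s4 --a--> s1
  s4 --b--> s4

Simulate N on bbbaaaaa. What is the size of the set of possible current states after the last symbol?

Start: {s0}
read b: {s3}
read b: {s0, s2, s4}
read b: {s0, s1, s3, s4}
read a: {s1, s2}
read a: {s0, s1}
read a: {s1}
read a: {s1}
read a: {s1}
Final reachable set {s1} has 1 state.

1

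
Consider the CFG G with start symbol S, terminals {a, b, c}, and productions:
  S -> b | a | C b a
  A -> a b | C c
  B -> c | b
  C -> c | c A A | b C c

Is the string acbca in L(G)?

no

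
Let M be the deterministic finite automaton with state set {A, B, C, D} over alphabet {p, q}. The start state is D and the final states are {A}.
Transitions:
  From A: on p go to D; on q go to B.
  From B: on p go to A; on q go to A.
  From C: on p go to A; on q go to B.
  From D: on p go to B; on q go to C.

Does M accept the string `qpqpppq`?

D --q--> C
C --p--> A
A --q--> B
B --p--> A
A --p--> D
D --p--> B
B --q--> A
End in state A, which is an accepting state.

accepted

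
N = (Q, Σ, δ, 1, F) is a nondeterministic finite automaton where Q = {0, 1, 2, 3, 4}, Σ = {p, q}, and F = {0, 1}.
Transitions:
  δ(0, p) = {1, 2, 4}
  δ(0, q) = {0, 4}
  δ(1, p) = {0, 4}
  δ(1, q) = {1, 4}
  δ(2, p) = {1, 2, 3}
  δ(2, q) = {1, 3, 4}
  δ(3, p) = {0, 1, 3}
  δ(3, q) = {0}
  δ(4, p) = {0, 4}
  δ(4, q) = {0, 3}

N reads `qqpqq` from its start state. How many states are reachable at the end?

Start: {1}
read q: {1, 4}
read q: {0, 1, 3, 4}
read p: {0, 1, 2, 3, 4}
read q: {0, 1, 3, 4}
read q: {0, 1, 3, 4}
Final reachable set {0, 1, 3, 4} has 4 states.

4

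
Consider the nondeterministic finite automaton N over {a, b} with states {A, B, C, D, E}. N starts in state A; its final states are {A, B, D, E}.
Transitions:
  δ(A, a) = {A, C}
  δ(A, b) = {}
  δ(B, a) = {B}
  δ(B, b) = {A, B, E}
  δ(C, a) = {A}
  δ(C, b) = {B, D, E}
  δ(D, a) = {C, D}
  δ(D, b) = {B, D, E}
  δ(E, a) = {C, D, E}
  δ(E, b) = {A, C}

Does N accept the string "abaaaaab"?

Start: {A}
read a: {A, C}
read b: {B, D, E}
read a: {B, C, D, E}
read a: {A, B, C, D, E}
read a: {A, B, C, D, E}
read a: {A, B, C, D, E}
read a: {A, B, C, D, E}
read b: {A, B, C, D, E}
Reachable ∩ accepting = {A, B, D, E} — nonempty.

accepted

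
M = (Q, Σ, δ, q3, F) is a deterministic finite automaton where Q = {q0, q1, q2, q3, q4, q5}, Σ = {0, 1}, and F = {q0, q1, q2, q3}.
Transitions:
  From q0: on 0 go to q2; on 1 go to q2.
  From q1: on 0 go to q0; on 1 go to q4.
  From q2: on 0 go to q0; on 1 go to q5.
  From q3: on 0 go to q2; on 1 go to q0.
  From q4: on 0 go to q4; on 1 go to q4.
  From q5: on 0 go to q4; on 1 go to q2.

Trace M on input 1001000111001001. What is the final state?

q3 --1--> q0
q0 --0--> q2
q2 --0--> q0
q0 --1--> q2
q2 --0--> q0
q0 --0--> q2
q2 --0--> q0
q0 --1--> q2
q2 --1--> q5
q5 --1--> q2
q2 --0--> q0
q0 --0--> q2
q2 --1--> q5
q5 --0--> q4
q4 --0--> q4
q4 --1--> q4

q4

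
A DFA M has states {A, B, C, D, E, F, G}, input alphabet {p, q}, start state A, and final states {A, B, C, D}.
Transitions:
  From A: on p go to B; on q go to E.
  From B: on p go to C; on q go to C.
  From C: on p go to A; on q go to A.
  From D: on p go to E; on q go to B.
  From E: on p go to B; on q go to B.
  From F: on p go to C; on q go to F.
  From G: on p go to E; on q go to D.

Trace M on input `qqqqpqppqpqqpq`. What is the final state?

A --q--> E
E --q--> B
B --q--> C
C --q--> A
A --p--> B
B --q--> C
C --p--> A
A --p--> B
B --q--> C
C --p--> A
A --q--> E
E --q--> B
B --p--> C
C --q--> A

A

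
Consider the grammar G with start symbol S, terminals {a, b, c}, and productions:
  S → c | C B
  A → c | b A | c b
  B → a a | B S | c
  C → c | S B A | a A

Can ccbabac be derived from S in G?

no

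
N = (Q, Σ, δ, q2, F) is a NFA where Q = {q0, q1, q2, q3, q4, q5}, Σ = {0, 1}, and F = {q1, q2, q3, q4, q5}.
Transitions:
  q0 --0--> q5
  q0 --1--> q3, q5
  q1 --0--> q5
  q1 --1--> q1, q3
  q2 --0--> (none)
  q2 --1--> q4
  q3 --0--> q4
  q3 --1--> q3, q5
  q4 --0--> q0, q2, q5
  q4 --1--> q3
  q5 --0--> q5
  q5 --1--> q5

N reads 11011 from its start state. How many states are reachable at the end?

Start: {q2}
read 1: {q4}
read 1: {q3}
read 0: {q4}
read 1: {q3}
read 1: {q3, q5}
Final reachable set {q3, q5} has 2 states.

2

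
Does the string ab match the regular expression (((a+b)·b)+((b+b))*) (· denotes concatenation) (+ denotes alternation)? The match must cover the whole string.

The left alternative ((a+b)·b) matches ab.

yes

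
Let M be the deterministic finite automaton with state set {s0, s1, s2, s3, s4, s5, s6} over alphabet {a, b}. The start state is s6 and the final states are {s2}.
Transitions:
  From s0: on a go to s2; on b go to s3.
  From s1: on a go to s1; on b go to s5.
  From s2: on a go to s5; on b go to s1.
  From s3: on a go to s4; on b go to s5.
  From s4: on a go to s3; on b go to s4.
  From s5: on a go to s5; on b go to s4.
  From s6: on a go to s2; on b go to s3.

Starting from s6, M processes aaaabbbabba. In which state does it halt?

s3

s6 --a--> s2
s2 --a--> s5
s5 --a--> s5
s5 --a--> s5
s5 --b--> s4
s4 --b--> s4
s4 --b--> s4
s4 --a--> s3
s3 --b--> s5
s5 --b--> s4
s4 --a--> s3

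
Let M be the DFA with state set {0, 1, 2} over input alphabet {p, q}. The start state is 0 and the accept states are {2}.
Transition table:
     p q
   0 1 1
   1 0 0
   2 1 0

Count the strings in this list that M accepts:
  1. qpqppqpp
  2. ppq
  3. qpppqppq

qpqppqpp: rejected
ppq: rejected
qpppqppq: rejected

0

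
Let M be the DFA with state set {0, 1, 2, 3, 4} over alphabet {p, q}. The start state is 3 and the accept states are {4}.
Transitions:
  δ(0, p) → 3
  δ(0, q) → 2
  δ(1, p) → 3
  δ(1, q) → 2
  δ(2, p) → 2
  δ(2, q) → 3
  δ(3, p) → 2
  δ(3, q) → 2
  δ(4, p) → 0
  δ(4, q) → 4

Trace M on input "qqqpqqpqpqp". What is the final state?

2

3 --q--> 2
2 --q--> 3
3 --q--> 2
2 --p--> 2
2 --q--> 3
3 --q--> 2
2 --p--> 2
2 --q--> 3
3 --p--> 2
2 --q--> 3
3 --p--> 2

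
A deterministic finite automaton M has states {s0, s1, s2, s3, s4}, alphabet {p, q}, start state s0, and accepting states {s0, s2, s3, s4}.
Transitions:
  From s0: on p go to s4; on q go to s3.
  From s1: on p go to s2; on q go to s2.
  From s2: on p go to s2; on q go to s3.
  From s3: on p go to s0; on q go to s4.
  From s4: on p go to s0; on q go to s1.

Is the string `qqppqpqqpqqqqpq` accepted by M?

accepted

s0 --q--> s3
s3 --q--> s4
s4 --p--> s0
s0 --p--> s4
s4 --q--> s1
s1 --p--> s2
s2 --q--> s3
s3 --q--> s4
s4 --p--> s0
s0 --q--> s3
s3 --q--> s4
s4 --q--> s1
s1 --q--> s2
s2 --p--> s2
s2 --q--> s3
End in state s3, which is an accepting state.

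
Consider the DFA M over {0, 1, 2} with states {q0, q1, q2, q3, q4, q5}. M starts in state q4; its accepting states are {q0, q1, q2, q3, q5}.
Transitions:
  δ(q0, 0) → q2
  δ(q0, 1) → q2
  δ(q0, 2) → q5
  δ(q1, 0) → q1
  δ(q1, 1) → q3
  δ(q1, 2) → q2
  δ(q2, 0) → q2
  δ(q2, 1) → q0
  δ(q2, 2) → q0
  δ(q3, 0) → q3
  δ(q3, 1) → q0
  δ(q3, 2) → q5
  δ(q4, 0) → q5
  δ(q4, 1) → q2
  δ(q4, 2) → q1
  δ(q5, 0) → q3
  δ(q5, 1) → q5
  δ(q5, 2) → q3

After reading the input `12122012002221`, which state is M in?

q4 --1--> q2
q2 --2--> q0
q0 --1--> q2
q2 --2--> q0
q0 --2--> q5
q5 --0--> q3
q3 --1--> q0
q0 --2--> q5
q5 --0--> q3
q3 --0--> q3
q3 --2--> q5
q5 --2--> q3
q3 --2--> q5
q5 --1--> q5

q5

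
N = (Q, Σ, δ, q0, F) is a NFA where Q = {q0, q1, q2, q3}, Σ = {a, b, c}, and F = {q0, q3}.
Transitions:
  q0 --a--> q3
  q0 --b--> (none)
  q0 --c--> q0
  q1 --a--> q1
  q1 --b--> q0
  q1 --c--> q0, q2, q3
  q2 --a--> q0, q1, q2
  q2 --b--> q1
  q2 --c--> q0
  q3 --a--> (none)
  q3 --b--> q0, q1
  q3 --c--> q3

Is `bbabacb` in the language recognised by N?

rejected

Start: {q0}
read b: {}
The reachable set is empty and stays empty for the remaining 6 symbols.
Reachable ∩ accepting = {} — empty.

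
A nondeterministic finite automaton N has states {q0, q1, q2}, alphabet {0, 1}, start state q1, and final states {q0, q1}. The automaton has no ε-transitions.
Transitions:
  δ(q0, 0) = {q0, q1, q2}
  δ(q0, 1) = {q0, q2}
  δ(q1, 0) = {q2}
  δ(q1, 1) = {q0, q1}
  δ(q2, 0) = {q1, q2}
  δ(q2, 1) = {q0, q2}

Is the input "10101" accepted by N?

Start: {q1}
read 1: {q0, q1}
read 0: {q0, q1, q2}
read 1: {q0, q1, q2}
read 0: {q0, q1, q2}
read 1: {q0, q1, q2}
Reachable ∩ accepting = {q0, q1} — nonempty.

accepted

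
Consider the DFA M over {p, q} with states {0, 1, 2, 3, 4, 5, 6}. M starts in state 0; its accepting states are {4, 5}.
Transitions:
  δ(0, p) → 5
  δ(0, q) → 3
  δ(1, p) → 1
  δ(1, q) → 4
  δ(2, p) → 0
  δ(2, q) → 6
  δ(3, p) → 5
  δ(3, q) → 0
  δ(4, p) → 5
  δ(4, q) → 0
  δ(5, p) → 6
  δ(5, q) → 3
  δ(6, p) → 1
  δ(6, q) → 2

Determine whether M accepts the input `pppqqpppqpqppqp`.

rejected

0 --p--> 5
5 --p--> 6
6 --p--> 1
1 --q--> 4
4 --q--> 0
0 --p--> 5
5 --p--> 6
6 --p--> 1
1 --q--> 4
4 --p--> 5
5 --q--> 3
3 --p--> 5
5 --p--> 6
6 --q--> 2
2 --p--> 0
End in state 0, which is not an accepting state.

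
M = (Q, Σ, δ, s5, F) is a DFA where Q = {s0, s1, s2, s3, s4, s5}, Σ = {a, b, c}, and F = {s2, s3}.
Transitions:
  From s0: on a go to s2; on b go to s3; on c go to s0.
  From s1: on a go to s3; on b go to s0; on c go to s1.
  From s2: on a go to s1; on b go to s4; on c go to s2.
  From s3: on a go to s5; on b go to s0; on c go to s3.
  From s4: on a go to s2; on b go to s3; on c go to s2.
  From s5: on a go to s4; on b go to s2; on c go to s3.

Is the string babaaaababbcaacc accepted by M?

s5 --b--> s2
s2 --a--> s1
s1 --b--> s0
s0 --a--> s2
s2 --a--> s1
s1 --a--> s3
s3 --a--> s5
s5 --b--> s2
s2 --a--> s1
s1 --b--> s0
s0 --b--> s3
s3 --c--> s3
s3 --a--> s5
s5 --a--> s4
s4 --c--> s2
s2 --c--> s2
End in state s2, which is an accepting state.

accepted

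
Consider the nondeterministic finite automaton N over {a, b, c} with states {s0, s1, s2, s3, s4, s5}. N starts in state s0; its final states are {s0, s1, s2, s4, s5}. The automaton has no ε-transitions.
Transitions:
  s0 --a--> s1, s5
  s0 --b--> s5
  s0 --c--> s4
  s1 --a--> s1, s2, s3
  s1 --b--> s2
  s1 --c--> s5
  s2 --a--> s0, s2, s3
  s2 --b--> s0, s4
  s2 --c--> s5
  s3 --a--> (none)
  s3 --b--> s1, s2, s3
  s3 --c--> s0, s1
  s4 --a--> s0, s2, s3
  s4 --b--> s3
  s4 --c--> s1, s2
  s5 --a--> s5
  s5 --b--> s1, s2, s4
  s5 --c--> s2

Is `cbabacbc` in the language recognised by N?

Start: {s0}
read c: {s4}
read b: {s3}
read a: {}
The reachable set is empty and stays empty for the remaining 5 symbols.
Reachable ∩ accepting = {} — empty.

rejected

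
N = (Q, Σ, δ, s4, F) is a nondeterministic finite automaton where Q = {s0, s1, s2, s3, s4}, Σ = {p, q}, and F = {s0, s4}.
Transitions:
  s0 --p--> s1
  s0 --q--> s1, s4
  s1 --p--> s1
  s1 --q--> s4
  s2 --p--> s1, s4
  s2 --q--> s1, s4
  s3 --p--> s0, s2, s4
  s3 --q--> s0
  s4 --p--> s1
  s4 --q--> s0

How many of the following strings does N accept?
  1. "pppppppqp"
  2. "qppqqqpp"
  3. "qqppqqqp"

"pppppppqp": rejected
"qppqqqpp": rejected
"qqppqqqp": rejected

0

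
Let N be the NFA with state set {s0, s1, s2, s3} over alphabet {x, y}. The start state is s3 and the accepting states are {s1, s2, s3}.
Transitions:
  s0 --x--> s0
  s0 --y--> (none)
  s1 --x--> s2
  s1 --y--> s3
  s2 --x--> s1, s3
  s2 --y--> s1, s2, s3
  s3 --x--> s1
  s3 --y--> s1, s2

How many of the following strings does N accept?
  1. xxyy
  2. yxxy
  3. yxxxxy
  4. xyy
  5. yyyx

5

xxyy: accepted
yxxy: accepted
yxxxxy: accepted
xyy: accepted
yyyx: accepted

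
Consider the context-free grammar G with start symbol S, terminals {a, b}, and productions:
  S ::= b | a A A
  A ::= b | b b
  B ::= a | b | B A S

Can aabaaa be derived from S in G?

no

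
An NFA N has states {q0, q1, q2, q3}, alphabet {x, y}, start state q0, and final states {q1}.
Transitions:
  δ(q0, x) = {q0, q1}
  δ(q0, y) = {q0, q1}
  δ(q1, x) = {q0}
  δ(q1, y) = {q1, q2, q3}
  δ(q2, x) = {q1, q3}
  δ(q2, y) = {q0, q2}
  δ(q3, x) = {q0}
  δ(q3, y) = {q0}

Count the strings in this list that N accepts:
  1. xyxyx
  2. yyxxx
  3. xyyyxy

xyxyx: accepted
yyxxx: accepted
xyyyxy: accepted

3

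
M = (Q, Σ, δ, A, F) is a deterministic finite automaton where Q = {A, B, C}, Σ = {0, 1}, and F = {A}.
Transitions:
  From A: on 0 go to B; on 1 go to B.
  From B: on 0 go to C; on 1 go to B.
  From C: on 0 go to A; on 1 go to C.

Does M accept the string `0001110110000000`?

accepted

A --0--> B
B --0--> C
C --0--> A
A --1--> B
B --1--> B
B --1--> B
B --0--> C
C --1--> C
C --1--> C
C --0--> A
A --0--> B
B --0--> C
C --0--> A
A --0--> B
B --0--> C
C --0--> A
End in state A, which is an accepting state.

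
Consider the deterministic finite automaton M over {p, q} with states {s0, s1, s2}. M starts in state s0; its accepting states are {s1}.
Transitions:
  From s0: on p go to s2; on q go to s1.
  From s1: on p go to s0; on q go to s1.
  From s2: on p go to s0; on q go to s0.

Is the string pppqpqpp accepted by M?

rejected

s0 --p--> s2
s2 --p--> s0
s0 --p--> s2
s2 --q--> s0
s0 --p--> s2
s2 --q--> s0
s0 --p--> s2
s2 --p--> s0
End in state s0, which is not an accepting state.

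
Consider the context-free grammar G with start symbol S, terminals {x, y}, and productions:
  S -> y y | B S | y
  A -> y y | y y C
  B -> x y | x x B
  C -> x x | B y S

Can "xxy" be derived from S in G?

no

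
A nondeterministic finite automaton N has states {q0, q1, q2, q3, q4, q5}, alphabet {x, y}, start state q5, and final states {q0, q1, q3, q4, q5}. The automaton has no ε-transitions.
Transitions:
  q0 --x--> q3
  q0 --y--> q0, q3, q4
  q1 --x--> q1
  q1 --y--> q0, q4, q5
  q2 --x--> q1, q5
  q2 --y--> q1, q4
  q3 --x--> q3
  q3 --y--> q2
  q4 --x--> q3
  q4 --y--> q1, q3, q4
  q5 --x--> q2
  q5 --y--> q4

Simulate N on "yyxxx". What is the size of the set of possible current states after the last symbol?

2

Start: {q5}
read y: {q4}
read y: {q1, q3, q4}
read x: {q1, q3}
read x: {q1, q3}
read x: {q1, q3}
Final reachable set {q1, q3} has 2 states.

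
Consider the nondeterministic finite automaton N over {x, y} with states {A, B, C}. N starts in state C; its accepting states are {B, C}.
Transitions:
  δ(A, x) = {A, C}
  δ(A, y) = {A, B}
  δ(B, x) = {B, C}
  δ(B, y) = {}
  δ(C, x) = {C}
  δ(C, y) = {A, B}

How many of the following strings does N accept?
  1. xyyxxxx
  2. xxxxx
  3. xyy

3

xyyxxxx: accepted
xxxxx: accepted
xyy: accepted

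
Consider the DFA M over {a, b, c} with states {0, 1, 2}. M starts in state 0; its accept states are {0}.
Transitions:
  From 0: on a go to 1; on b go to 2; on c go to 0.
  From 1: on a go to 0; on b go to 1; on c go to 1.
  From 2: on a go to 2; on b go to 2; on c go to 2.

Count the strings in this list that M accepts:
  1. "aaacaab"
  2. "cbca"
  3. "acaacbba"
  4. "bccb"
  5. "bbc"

"aaacaab": rejected
"cbca": rejected
"acaacbba": accepted
"bccb": rejected
"bbc": rejected

1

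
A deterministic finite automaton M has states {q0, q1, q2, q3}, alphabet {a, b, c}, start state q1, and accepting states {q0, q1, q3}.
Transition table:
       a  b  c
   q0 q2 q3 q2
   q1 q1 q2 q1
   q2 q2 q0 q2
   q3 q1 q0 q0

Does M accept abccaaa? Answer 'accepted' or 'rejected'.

rejected

q1 --a--> q1
q1 --b--> q2
q2 --c--> q2
q2 --c--> q2
q2 --a--> q2
q2 --a--> q2
q2 --a--> q2
End in state q2, which is not an accepting state.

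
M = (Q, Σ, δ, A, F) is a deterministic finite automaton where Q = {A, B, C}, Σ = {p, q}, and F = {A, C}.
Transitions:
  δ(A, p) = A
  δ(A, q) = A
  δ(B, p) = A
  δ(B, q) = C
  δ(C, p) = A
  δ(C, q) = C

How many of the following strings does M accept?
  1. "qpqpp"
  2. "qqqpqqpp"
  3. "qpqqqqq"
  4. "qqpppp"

"qpqpp": accepted
"qqqpqqpp": accepted
"qpqqqqq": accepted
"qqpppp": accepted

4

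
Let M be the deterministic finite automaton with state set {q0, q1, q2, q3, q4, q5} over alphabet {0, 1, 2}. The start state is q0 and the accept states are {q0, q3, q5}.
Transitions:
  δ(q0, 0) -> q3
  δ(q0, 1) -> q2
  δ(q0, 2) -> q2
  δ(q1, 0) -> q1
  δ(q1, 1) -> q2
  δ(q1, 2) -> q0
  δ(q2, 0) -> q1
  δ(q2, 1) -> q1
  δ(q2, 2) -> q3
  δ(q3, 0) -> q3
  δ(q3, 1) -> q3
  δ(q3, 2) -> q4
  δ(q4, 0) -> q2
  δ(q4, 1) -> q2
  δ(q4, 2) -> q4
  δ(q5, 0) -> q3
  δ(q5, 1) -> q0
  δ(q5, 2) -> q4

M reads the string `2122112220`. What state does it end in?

q0 --2--> q2
q2 --1--> q1
q1 --2--> q0
q0 --2--> q2
q2 --1--> q1
q1 --1--> q2
q2 --2--> q3
q3 --2--> q4
q4 --2--> q4
q4 --0--> q2

q2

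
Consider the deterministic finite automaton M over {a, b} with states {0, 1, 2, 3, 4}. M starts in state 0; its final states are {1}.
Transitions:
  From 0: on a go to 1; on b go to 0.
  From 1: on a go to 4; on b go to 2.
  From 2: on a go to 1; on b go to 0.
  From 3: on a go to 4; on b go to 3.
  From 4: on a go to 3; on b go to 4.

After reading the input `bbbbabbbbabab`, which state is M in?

2

0 --b--> 0
0 --b--> 0
0 --b--> 0
0 --b--> 0
0 --a--> 1
1 --b--> 2
2 --b--> 0
0 --b--> 0
0 --b--> 0
0 --a--> 1
1 --b--> 2
2 --a--> 1
1 --b--> 2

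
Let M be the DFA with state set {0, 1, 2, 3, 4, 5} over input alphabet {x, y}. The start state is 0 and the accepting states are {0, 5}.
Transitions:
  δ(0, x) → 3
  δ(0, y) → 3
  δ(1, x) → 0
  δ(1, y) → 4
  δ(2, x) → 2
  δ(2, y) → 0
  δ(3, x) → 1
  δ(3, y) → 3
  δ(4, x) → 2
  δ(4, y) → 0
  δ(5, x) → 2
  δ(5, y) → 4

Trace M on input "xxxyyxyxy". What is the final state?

0 --x--> 3
3 --x--> 1
1 --x--> 0
0 --y--> 3
3 --y--> 3
3 --x--> 1
1 --y--> 4
4 --x--> 2
2 --y--> 0

0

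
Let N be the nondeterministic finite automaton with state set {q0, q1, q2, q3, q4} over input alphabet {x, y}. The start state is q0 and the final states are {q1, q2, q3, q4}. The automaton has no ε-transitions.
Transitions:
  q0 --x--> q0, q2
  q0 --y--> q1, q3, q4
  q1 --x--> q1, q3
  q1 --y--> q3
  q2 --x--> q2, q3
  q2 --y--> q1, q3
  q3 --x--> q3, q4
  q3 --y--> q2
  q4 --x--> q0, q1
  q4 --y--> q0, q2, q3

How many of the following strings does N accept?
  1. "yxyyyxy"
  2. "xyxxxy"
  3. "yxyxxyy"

"yxyyyxy": accepted
"xyxxxy": accepted
"yxyxxyy": accepted

3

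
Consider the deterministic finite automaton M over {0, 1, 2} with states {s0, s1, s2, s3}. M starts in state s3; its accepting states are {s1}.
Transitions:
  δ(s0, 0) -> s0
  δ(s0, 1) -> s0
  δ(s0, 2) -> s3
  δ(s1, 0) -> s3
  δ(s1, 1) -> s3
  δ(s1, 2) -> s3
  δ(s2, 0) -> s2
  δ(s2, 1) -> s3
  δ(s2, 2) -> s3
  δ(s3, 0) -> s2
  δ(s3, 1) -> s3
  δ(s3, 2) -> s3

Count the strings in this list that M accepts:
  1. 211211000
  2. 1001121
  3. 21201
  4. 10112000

0

211211000: rejected
1001121: rejected
21201: rejected
10112000: rejected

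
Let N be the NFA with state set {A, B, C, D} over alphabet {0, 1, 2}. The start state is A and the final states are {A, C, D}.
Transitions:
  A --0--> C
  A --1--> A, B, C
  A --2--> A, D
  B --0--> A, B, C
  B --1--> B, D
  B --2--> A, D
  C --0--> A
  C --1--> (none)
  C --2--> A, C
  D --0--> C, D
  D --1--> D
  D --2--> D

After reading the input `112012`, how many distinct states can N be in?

3

Start: {A}
read 1: {A, B, C}
read 1: {A, B, C, D}
read 2: {A, C, D}
read 0: {A, C, D}
read 1: {A, B, C, D}
read 2: {A, C, D}
Final reachable set {A, C, D} has 3 states.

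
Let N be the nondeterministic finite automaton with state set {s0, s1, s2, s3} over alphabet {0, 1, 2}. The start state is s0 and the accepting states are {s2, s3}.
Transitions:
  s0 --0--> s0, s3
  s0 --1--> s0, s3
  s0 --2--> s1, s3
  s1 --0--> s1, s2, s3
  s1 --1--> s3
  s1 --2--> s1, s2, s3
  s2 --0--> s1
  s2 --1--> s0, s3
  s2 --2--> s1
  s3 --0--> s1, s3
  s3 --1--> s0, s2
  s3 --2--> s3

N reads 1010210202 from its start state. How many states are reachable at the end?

3

Start: {s0}
read 1: {s0, s3}
read 0: {s0, s1, s3}
read 1: {s0, s2, s3}
read 0: {s0, s1, s3}
read 2: {s1, s2, s3}
read 1: {s0, s2, s3}
read 0: {s0, s1, s3}
read 2: {s1, s2, s3}
read 0: {s1, s2, s3}
read 2: {s1, s2, s3}
Final reachable set {s1, s2, s3} has 3 states.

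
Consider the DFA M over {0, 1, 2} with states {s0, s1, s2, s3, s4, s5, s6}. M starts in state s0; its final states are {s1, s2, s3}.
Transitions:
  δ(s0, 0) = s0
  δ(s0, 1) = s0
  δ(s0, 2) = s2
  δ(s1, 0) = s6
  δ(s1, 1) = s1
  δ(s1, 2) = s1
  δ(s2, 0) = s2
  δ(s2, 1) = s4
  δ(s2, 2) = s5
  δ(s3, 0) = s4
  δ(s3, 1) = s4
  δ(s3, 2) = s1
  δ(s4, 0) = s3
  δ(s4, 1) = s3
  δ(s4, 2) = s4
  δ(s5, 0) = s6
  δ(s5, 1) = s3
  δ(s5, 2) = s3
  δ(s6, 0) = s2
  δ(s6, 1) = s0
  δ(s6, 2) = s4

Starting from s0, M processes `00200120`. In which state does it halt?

s0 --0--> s0
s0 --0--> s0
s0 --2--> s2
s2 --0--> s2
s2 --0--> s2
s2 --1--> s4
s4 --2--> s4
s4 --0--> s3

s3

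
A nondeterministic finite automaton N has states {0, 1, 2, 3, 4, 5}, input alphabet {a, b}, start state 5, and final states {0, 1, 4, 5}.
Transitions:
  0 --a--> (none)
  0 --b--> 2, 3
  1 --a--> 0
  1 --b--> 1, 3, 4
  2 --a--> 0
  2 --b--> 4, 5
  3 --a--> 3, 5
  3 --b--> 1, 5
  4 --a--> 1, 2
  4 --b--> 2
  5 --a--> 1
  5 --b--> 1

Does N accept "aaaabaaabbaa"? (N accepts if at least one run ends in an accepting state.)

Start: {5}
read a: {1}
read a: {0}
read a: {}
The reachable set is empty and stays empty for the remaining 9 symbols.
Reachable ∩ accepting = {} — empty.

rejected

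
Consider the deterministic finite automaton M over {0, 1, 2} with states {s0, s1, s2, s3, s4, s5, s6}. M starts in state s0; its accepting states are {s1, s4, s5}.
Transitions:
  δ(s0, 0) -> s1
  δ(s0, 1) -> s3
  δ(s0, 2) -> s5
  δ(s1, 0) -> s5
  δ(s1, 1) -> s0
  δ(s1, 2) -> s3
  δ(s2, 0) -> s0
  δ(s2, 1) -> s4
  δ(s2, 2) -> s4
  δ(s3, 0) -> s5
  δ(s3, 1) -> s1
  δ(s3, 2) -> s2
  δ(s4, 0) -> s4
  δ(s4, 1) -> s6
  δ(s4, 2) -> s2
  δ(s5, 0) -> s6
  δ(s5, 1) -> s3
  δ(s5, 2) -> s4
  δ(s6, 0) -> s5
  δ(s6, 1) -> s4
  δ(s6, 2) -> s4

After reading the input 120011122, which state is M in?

s2

s0 --1--> s3
s3 --2--> s2
s2 --0--> s0
s0 --0--> s1
s1 --1--> s0
s0 --1--> s3
s3 --1--> s1
s1 --2--> s3
s3 --2--> s2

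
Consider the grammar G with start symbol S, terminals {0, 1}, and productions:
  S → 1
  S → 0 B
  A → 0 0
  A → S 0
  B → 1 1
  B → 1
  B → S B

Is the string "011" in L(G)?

yes

S ⇒ 0B ⇒ 0SB ⇒ 01B ⇒ 011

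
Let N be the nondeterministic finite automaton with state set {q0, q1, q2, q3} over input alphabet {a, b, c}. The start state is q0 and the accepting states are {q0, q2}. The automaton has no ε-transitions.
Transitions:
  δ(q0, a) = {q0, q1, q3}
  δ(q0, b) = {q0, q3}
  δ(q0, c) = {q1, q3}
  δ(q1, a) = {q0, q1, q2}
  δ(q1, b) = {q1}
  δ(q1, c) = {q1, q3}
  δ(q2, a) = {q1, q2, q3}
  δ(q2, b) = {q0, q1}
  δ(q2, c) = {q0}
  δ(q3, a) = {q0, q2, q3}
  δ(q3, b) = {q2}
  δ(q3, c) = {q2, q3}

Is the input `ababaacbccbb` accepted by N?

Start: {q0}
read a: {q0, q1, q3}
read b: {q0, q1, q2, q3}
read a: {q0, q1, q2, q3}
read b: {q0, q1, q2, q3}
read a: {q0, q1, q2, q3}
read a: {q0, q1, q2, q3}
read c: {q0, q1, q2, q3}
read b: {q0, q1, q2, q3}
read c: {q0, q1, q2, q3}
read c: {q0, q1, q2, q3}
read b: {q0, q1, q2, q3}
read b: {q0, q1, q2, q3}
Reachable ∩ accepting = {q0, q2} — nonempty.

accepted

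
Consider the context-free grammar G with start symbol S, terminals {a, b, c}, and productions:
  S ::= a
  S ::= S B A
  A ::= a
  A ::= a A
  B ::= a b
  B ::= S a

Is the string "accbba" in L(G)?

no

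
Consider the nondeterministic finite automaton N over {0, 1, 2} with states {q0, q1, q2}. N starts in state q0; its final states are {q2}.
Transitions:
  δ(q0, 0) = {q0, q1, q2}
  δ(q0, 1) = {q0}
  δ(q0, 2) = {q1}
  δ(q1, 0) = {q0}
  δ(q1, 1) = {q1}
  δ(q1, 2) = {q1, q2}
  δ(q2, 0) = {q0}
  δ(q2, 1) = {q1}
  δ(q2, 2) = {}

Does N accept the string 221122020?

Start: {q0}
read 2: {q1}
read 2: {q1, q2}
read 1: {q1}
read 1: {q1}
read 2: {q1, q2}
read 2: {q1, q2}
read 0: {q0}
read 2: {q1}
read 0: {q0}
Reachable ∩ accepting = {} — empty.

rejected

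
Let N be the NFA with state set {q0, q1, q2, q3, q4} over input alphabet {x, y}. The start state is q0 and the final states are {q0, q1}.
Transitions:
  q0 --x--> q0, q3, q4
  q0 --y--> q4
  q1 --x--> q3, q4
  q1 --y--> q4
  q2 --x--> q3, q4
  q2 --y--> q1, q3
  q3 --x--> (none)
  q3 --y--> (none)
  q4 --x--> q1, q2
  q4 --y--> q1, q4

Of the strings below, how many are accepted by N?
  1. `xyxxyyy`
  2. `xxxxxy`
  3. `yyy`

`xyxxyyy`: accepted
`xxxxxy`: accepted
`yyy`: accepted

3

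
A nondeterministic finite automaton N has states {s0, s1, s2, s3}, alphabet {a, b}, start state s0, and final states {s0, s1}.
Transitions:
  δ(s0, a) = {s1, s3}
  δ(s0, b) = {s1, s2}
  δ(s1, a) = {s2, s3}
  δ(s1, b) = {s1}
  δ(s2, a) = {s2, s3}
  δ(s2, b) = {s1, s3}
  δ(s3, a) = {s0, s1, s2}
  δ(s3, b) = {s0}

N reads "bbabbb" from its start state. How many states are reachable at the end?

4

Start: {s0}
read b: {s1, s2}
read b: {s1, s3}
read a: {s0, s1, s2, s3}
read b: {s0, s1, s2, s3}
read b: {s0, s1, s2, s3}
read b: {s0, s1, s2, s3}
Final reachable set {s0, s1, s2, s3} has 4 states.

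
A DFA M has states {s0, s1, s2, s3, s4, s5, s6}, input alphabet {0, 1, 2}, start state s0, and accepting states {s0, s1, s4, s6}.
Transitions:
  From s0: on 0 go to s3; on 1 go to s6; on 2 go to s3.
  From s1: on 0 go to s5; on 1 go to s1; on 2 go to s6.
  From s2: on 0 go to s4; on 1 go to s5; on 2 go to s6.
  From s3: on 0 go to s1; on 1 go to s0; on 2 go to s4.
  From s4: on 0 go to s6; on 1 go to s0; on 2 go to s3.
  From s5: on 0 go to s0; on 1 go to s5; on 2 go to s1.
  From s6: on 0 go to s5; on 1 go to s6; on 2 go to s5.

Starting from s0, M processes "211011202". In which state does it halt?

s1

s0 --2--> s3
s3 --1--> s0
s0 --1--> s6
s6 --0--> s5
s5 --1--> s5
s5 --1--> s5
s5 --2--> s1
s1 --0--> s5
s5 --2--> s1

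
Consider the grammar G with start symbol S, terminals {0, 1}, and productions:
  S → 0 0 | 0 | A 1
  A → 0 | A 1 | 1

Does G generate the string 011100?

no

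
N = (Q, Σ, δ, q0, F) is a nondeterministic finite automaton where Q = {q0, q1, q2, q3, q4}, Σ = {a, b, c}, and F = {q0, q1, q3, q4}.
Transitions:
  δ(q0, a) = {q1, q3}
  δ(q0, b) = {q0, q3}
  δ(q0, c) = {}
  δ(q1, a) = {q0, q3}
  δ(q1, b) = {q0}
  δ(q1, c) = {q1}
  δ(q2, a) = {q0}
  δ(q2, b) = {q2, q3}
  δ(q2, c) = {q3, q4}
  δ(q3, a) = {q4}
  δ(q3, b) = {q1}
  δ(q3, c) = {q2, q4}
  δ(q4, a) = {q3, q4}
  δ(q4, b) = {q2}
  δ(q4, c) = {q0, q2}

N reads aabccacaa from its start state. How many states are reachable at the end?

4

Start: {q0}
read a: {q1, q3}
read a: {q0, q3, q4}
read b: {q0, q1, q2, q3}
read c: {q1, q2, q3, q4}
read c: {q0, q1, q2, q3, q4}
read a: {q0, q1, q3, q4}
read c: {q0, q1, q2, q4}
read a: {q0, q1, q3, q4}
read a: {q0, q1, q3, q4}
Final reachable set {q0, q1, q3, q4} has 4 states.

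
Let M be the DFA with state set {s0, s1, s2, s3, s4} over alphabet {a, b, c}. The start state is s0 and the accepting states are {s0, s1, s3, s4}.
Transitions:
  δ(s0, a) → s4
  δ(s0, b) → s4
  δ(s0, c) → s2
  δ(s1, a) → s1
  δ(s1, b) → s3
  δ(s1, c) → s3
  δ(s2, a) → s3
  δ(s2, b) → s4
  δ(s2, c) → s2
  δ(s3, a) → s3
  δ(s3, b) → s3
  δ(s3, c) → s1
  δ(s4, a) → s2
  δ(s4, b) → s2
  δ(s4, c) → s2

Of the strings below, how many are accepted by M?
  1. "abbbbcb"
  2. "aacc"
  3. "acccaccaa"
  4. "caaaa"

"abbbbcb": accepted
"aacc": rejected
"acccaccaa": accepted
"caaaa": accepted

3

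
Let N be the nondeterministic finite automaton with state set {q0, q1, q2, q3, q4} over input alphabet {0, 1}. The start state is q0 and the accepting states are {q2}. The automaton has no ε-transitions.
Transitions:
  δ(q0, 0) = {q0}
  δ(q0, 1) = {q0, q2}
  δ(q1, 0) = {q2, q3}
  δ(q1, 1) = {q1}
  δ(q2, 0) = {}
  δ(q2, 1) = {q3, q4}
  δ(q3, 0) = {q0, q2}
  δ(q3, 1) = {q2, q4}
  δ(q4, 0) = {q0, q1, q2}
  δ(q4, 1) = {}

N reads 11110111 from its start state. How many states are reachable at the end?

Start: {q0}
read 1: {q0, q2}
read 1: {q0, q2, q3, q4}
read 1: {q0, q2, q3, q4}
read 1: {q0, q2, q3, q4}
read 0: {q0, q1, q2}
read 1: {q0, q1, q2, q3, q4}
read 1: {q0, q1, q2, q3, q4}
read 1: {q0, q1, q2, q3, q4}
Final reachable set {q0, q1, q2, q3, q4} has 5 states.

5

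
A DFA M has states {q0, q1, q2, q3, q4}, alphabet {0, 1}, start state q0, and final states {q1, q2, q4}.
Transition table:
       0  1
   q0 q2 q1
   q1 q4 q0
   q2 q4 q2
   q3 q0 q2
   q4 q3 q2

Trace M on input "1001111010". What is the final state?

q4

q0 --1--> q1
q1 --0--> q4
q4 --0--> q3
q3 --1--> q2
q2 --1--> q2
q2 --1--> q2
q2 --1--> q2
q2 --0--> q4
q4 --1--> q2
q2 --0--> q4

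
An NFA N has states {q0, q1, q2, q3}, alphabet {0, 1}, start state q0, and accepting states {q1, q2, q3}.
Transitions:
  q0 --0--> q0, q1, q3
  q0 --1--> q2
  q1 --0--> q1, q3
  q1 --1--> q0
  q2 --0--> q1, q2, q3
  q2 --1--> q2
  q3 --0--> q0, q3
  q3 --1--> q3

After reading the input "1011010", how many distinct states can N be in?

Start: {q0}
read 1: {q2}
read 0: {q1, q2, q3}
read 1: {q0, q2, q3}
read 1: {q2, q3}
read 0: {q0, q1, q2, q3}
read 1: {q0, q2, q3}
read 0: {q0, q1, q2, q3}
Final reachable set {q0, q1, q2, q3} has 4 states.

4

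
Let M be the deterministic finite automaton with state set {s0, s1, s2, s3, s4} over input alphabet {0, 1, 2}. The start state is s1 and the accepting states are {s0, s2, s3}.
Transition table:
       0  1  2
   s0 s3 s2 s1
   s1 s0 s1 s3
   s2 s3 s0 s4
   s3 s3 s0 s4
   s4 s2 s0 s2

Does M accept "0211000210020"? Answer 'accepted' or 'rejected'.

accepted

s1 --0--> s0
s0 --2--> s1
s1 --1--> s1
s1 --1--> s1
s1 --0--> s0
s0 --0--> s3
s3 --0--> s3
s3 --2--> s4
s4 --1--> s0
s0 --0--> s3
s3 --0--> s3
s3 --2--> s4
s4 --0--> s2
End in state s2, which is an accepting state.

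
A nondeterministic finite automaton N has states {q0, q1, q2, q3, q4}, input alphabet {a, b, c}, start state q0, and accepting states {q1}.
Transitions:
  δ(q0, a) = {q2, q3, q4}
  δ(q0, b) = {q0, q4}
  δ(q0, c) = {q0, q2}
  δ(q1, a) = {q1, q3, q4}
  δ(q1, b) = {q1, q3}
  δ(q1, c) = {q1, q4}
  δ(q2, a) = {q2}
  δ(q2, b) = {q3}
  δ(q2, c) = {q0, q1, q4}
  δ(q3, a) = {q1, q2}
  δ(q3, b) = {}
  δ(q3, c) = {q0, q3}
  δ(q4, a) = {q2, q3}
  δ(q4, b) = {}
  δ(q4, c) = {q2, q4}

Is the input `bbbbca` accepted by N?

Start: {q0}
read b: {q0, q4}
read b: {q0, q4}
read b: {q0, q4}
read b: {q0, q4}
read c: {q0, q2, q4}
read a: {q2, q3, q4}
Reachable ∩ accepting = {} — empty.

rejected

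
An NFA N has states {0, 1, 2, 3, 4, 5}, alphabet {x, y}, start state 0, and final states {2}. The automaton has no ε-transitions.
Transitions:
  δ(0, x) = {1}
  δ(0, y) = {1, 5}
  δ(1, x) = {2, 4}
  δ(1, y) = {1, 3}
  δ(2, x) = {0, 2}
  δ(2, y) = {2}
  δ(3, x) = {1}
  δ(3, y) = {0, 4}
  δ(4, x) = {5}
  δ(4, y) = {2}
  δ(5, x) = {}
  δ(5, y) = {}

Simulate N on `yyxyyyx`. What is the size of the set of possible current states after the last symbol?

Start: {0}
read y: {1, 5}
read y: {1, 3}
read x: {1, 2, 4}
read y: {1, 2, 3}
read y: {0, 1, 2, 3, 4}
read y: {0, 1, 2, 3, 4, 5}
read x: {0, 1, 2, 4, 5}
Final reachable set {0, 1, 2, 4, 5} has 5 states.

5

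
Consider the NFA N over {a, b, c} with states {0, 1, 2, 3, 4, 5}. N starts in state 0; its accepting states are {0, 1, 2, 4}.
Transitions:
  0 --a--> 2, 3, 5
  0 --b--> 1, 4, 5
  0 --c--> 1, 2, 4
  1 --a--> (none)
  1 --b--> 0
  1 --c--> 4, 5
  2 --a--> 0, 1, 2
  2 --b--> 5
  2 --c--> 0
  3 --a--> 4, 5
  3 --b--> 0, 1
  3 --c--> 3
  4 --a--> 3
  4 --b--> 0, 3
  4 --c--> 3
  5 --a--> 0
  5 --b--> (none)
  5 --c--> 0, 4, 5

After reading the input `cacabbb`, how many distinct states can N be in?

Start: {0}
read c: {1, 2, 4}
read a: {0, 1, 2, 3}
read c: {0, 1, 2, 3, 4, 5}
read a: {0, 1, 2, 3, 4, 5}
read b: {0, 1, 3, 4, 5}
read b: {0, 1, 3, 4, 5}
read b: {0, 1, 3, 4, 5}
Final reachable set {0, 1, 3, 4, 5} has 5 states.

5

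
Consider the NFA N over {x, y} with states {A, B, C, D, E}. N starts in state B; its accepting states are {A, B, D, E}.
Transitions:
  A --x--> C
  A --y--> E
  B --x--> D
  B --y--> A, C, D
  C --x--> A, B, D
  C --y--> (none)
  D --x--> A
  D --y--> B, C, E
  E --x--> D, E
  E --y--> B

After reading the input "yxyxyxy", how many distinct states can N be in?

Start: {B}
read y: {A, C, D}
read x: {A, B, C, D}
read y: {A, B, C, D, E}
read x: {A, B, C, D, E}
read y: {A, B, C, D, E}
read x: {A, B, C, D, E}
read y: {A, B, C, D, E}
Final reachable set {A, B, C, D, E} has 5 states.

5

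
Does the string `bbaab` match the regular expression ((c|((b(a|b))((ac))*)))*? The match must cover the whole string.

no

bbaab cannot be split into zero or more pieces each matching (c|((b(a|b))((ac))*)).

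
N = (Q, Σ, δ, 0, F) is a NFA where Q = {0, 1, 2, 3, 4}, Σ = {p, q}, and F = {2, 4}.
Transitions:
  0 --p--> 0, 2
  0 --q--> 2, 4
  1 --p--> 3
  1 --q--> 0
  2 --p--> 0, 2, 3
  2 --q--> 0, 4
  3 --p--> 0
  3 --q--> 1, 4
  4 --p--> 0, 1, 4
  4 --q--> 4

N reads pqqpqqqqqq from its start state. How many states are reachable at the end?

Start: {0}
read p: {0, 2}
read q: {0, 2, 4}
read q: {0, 2, 4}
read p: {0, 1, 2, 3, 4}
read q: {0, 1, 2, 4}
read q: {0, 2, 4}
read q: {0, 2, 4}
read q: {0, 2, 4}
read q: {0, 2, 4}
read q: {0, 2, 4}
Final reachable set {0, 2, 4} has 3 states.

3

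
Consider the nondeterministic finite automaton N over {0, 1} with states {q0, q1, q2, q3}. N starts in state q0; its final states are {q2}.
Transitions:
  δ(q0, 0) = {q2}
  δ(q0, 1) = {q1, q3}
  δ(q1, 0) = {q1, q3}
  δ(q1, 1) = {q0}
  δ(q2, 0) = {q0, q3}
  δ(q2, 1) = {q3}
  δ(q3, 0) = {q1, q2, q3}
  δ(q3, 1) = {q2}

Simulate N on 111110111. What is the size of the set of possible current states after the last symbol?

3

Start: {q0}
read 1: {q1, q3}
read 1: {q0, q2}
read 1: {q1, q3}
read 1: {q0, q2}
read 1: {q1, q3}
read 0: {q1, q2, q3}
read 1: {q0, q2, q3}
read 1: {q1, q2, q3}
read 1: {q0, q2, q3}
Final reachable set {q0, q2, q3} has 3 states.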